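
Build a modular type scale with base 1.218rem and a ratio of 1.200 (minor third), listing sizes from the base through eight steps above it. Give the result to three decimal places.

1.218rem, 1.462rem, 1.754rem, 2.105rem, 2.526rem, 3.031rem, 3.637rem, 4.364rem, 5.237rem

Step 0: 1.218rem
Step 1: 1.218 × 1.200 = 1.462
Step 2: 1.218 × 1.200² = 1.754
Step 3: 1.218 × 1.200³ = 2.105
Step 4: 1.218 × 1.200⁴ = 2.526
Step 5: 1.218 × 1.200⁵ = 3.031
Step 6: 1.218 × 1.200⁶ = 3.637
Step 7: 1.218 × 1.200⁷ = 4.364
Step 8: 1.218 × 1.200⁸ = 5.237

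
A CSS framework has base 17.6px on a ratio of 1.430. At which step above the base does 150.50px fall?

6

1.430ⁿ = 150.50 / 17.6 = 8.5511
n = ln(8.5511) / ln(1.430) = 2.1461 / 0.3577 ≈ 6.00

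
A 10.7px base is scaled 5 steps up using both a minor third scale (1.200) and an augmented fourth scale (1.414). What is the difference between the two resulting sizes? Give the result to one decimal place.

33.9px

Minor third: 10.7 × 1.200⁵ = 26.625px
Augmented fourth: 10.7 × 1.414⁵ = 60.483px
Difference: 60.483 − 26.625 = 33.858px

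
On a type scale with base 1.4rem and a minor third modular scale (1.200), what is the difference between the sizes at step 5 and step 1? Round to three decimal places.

Step 1: 1.4 × 1.200 = 1.68000rem
Step 5: 1.4 × 1.200⁵ = 3.48365rem
Difference: 3.48365 − 1.68000 = 1.80365rem

1.804rem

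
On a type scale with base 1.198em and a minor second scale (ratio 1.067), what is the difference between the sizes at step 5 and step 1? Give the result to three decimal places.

Step 1: 1.198 × 1.067 = 1.27827em
Step 5: 1.198 × 1.067⁵ = 1.65683em
Difference: 1.65683 − 1.27827 = 0.37856em

0.379em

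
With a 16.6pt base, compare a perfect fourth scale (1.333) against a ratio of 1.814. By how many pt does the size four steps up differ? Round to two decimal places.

127.33pt

Perfect fourth: 16.6 × 1.333⁴ = 52.4118pt
At 1.814: 16.6 × 1.814⁴ = 179.7452pt
Difference: 179.7452 − 52.4118 = 127.3334pt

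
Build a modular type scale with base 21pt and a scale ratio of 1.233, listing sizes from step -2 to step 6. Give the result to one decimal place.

Step -2: 21.0 ÷ 1.233² = 13.8
Step -1: 21.0 ÷ 1.233 = 17.0
Step 0: 21pt
Step 1: 21.0 × 1.233 = 25.9
Step 2: 21.0 × 1.233² = 31.9
Step 3: 21.0 × 1.233³ = 39.4
Step 4: 21.0 × 1.233⁴ = 48.5
Step 5: 21.0 × 1.233⁵ = 59.8
Step 6: 21.0 × 1.233⁶ = 73.8

13.8pt, 17.0pt, 21.0pt, 25.9pt, 31.9pt, 39.4pt, 48.5pt, 59.8pt, 73.8pt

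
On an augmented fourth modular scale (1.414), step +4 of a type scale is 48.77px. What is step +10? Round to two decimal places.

389.81px

The gap is 10 − (4) = 6 steps, so the factor is 1.414^6.
48.77 × 1.414⁶ = 48.77 × 7.99275 ≈ 389.807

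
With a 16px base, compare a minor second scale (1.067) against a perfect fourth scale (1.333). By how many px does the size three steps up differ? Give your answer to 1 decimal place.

18.5px

Minor second: 16.0 × 1.067³ = 19.436px
Perfect fourth: 16.0 × 1.333³ = 37.897px
Difference: 37.897 − 19.436 = 18.461px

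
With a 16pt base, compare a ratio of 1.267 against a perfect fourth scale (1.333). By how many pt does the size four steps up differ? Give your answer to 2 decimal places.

At 1.267: 16.0 × 1.267⁴ = 41.2312pt
Perfect fourth: 16.0 × 1.333⁴ = 50.5174pt
Difference: 50.5174 − 41.2312 = 9.2862pt

9.29pt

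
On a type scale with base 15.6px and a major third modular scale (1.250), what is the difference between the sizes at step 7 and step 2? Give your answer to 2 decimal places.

Step 2: 15.6 × 1.250² = 24.3750px
Step 7: 15.6 × 1.250⁷ = 74.3866px
Difference: 74.3866 − 24.3750 = 50.0116px

50.01px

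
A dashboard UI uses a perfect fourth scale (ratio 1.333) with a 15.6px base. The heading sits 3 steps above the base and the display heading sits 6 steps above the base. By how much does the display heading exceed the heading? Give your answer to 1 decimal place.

50.6px

Step 3: 15.6 × 1.333³ = 36.950px
Step 6: 15.6 × 1.333⁶ = 87.520px
Difference: 87.520 − 36.950 = 50.570px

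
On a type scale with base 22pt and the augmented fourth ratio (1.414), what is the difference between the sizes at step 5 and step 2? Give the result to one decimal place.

80.4pt

Step 2: 22.0 × 1.414² = 43.987pt
Step 5: 22.0 × 1.414⁵ = 124.357pt
Difference: 124.357 − 43.987 = 80.370pt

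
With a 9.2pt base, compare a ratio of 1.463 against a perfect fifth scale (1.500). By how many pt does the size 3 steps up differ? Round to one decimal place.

At 1.463: 9.2 × 1.463³ = 28.809pt
Perfect fifth: 9.2 × 1.500³ = 31.050pt
Difference: 31.050 − 28.809 = 2.241pt

2.2pt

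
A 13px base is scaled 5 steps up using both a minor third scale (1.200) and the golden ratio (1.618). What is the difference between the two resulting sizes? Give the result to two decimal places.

111.81px

Minor third: 13.0 × 1.200⁵ = 32.3482px
Golden ratio: 13.0 × 1.618⁵ = 144.1571px
Difference: 144.1571 − 32.3482 = 111.8089px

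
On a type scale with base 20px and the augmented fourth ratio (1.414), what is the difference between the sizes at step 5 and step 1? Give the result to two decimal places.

Step 1: 20.0 × 1.414 = 28.2800px
Step 5: 20.0 × 1.414⁵ = 113.0517px
Difference: 113.0517 − 28.2800 = 84.7717px

84.77px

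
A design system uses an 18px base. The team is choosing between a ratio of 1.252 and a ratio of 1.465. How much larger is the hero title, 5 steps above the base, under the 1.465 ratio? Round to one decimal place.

At 1.252: 18.0 × 1.252⁵ = 55.373px
At 1.465: 18.0 × 1.465⁵ = 121.468px
Difference: 121.468 − 55.373 = 66.095px

66.1px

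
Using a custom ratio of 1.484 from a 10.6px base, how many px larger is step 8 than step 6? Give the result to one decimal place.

136.1px

Step 6: 10.6 × 1.484⁶ = 113.216px
Step 8: 10.6 × 1.484⁸ = 249.331px
Difference: 249.331 − 113.216 = 136.115px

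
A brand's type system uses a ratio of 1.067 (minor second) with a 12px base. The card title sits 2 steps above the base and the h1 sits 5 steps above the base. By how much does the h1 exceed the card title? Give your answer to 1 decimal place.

Step 2: 12.0 × 1.067² = 13.662px
Step 5: 12.0 × 1.067⁵ = 16.596px
Difference: 16.596 − 13.662 = 2.934px

2.9px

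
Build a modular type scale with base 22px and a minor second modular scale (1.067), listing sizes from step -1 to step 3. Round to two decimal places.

Step -1: 22.0 ÷ 1.067 = 20.62
Step 0: 22px
Step 1: 22.0 × 1.067 = 23.47
Step 2: 22.0 × 1.067² = 25.05
Step 3: 22.0 × 1.067³ = 26.72

20.62px, 22.00px, 23.47px, 25.05px, 26.72px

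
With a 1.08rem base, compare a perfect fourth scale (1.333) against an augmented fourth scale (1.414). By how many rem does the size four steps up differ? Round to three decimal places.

0.907rem

Perfect fourth: 1.08 × 1.333⁴ = 3.40992rem
Augmented fourth: 1.08 × 1.414⁴ = 4.31739rem
Difference: 4.31739 − 3.40992 = 0.90747rem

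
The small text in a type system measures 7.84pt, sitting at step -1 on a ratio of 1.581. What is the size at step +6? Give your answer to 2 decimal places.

193.57pt

7.84 × 1.581⁷ = 7.84 × 24.69011 ≈ 193.570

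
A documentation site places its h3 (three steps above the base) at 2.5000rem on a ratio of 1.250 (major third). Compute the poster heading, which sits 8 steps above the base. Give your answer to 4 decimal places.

2.5000 × 1.250⁵ = 2.5000 × 3.05176 ≈ 7.6294

7.6294rem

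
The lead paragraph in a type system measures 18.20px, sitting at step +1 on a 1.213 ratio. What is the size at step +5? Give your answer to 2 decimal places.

18.20 × 1.213⁴ = 18.20 × 2.16493 ≈ 39.402

39.40px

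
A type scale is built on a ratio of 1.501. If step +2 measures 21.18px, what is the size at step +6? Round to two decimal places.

107.51px

21.18 × 1.501⁴ = 21.18 × 5.07601 ≈ 107.510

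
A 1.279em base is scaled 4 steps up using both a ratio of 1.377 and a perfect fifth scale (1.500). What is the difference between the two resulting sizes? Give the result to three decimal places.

1.877em

At 1.377: 1.279 × 1.377⁴ = 4.59840em
Perfect fifth: 1.279 × 1.500⁴ = 6.47494em
Difference: 6.47494 − 4.59840 = 1.87654em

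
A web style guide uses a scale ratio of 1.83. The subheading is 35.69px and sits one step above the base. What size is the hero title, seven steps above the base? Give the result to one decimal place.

1340.5px

35.69 × 1.83⁶ = 35.69 × 37.55835 ≈ 1340.458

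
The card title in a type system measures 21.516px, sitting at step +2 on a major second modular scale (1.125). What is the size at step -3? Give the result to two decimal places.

The gap is -3 − (2) = -5 steps, so the factor is 1.125^-5.
21.516 ÷ 1.125⁵ = 21.516 ÷ 1.80203 ≈ 11.940

11.94px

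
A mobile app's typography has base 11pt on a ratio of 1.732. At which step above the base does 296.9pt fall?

6

1.732ⁿ = 296.9 / 11 = 26.9909
n = ln(26.9909) / ln(1.732) = 3.2955 / 0.5493 ≈ 6.00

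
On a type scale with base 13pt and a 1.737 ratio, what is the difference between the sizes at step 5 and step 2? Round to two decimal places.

166.34pt

Step 2: 13.0 × 1.737² = 39.2232pt
Step 5: 13.0 × 1.737⁵ = 205.5618pt
Difference: 205.5618 − 39.2232 = 166.3386pt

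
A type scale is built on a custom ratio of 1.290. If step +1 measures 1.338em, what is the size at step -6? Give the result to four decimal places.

0.2251em

1.338 ÷ 1.290⁷ = 1.338 ÷ 5.94467 ≈ 0.2251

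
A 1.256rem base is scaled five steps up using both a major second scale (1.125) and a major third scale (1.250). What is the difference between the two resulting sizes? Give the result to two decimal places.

1.57rem

Major second: 1.256 × 1.125⁵ = 2.2634rem
Major third: 1.256 × 1.250⁵ = 3.8330rem
Difference: 3.8330 − 2.2634 = 1.5696rem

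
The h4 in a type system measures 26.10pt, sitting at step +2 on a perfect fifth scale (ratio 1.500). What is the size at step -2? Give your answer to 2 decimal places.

26.10 ÷ 1.500⁴ = 26.10 ÷ 5.06250 ≈ 5.156

5.16pt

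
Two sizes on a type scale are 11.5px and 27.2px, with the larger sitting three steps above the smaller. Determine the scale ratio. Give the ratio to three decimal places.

1.332

r³ = 27.2 / 11.5, so r = (27.2/11.5)^(1/3).
r = 2.3652^(1/3) ≈ 1.3324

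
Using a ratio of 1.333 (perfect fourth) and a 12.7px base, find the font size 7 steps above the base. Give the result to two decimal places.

94.98px

12.7 × 1.333⁷ = 12.7 × 7.47844 ≈ 94.98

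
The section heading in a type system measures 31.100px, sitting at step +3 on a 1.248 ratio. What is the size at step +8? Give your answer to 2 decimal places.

94.15px

31.100 × 1.248⁵ = 31.100 × 3.02742 ≈ 94.153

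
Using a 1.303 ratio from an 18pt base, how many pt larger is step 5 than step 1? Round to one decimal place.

Step 1: 18.0 × 1.303 = 23.454pt
Step 5: 18.0 × 1.303⁵ = 67.607pt
Difference: 67.607 − 23.454 = 44.153pt

44.2pt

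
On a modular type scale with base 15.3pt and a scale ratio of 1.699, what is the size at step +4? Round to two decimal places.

127.49pt

15.3 × 1.699⁴ = 15.3 × 8.33247 ≈ 127.49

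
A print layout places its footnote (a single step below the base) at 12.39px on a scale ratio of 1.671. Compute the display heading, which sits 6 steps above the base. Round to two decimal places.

450.72px

12.39 × 1.671⁷ = 12.39 × 36.37769 ≈ 450.720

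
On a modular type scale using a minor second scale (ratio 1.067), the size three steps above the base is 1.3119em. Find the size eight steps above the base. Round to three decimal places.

The gap is 8 − (3) = 5 steps, so the factor is 1.067^5.
1.3119 × 1.067⁵ = 1.3119 × 1.38300 ≈ 1.814

1.814em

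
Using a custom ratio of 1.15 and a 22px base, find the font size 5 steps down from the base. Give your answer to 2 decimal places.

10.94px

22.0 ÷ 1.15⁵ = 22.0 ÷ 2.01136 ≈ 10.94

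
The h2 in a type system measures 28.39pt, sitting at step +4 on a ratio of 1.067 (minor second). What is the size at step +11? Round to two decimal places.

44.70pt

28.39 × 1.067⁷ = 28.39 × 1.57453 ≈ 44.701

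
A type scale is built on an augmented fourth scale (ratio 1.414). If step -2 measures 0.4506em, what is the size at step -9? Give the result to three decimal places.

0.4506 ÷ 1.414⁷ = 0.4506 ÷ 11.30175 ≈ 0.040

0.040em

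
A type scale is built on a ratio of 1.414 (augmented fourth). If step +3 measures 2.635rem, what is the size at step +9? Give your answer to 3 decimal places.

Moving from step +3 to step +9 is 6 steps up, so multiply by r⁶.
2.635 × 1.414⁶ = 2.635 × 7.99275 ≈ 21.061

21.061rem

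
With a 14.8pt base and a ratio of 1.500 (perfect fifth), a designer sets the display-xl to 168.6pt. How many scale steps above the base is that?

1.500ⁿ = 168.6 / 14.8 = 11.3919
n = ln(11.3919) / ln(1.500) = 2.4329 / 0.4055 ≈ 6.00

6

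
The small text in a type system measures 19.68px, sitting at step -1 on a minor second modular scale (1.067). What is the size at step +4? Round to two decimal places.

27.22px

19.68 × 1.067⁵ = 19.68 × 1.38300 ≈ 27.217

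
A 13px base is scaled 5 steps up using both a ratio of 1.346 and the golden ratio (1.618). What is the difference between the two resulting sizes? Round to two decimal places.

At 1.346: 13.0 × 1.346⁵ = 57.4339px
Golden ratio: 13.0 × 1.618⁵ = 144.1571px
Difference: 144.1571 − 57.4339 = 86.7232px

86.72px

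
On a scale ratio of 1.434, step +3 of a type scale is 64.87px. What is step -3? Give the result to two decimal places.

64.87 ÷ 1.434⁶ = 64.87 ÷ 8.69551 ≈ 7.460

7.46px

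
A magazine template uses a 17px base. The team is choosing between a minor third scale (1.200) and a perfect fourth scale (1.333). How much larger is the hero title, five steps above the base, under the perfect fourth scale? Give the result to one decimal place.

Minor third: 17.0 × 1.200⁵ = 42.301px
Perfect fourth: 17.0 × 1.333⁵ = 71.548px
Difference: 71.548 − 42.301 = 29.247px

29.2px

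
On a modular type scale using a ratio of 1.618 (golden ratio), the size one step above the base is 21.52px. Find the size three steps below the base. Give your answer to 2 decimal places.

3.14px

Moving from step +1 to step -3 is 4 steps down, so divide by r⁴.
21.52 ÷ 1.618⁴ = 21.52 ÷ 6.85353 ≈ 3.140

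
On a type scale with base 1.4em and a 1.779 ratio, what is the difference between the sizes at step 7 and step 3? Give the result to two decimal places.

71.07em

Step 3: 1.4 × 1.779³ = 7.8824em
Step 7: 1.4 × 1.779⁷ = 78.9514em
Difference: 78.9514 − 7.8824 = 71.0690em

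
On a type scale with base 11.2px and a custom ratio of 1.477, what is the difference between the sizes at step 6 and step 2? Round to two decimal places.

91.85px

Step 2: 11.2 × 1.477² = 24.4331px
Step 6: 11.2 × 1.477⁶ = 116.2789px
Difference: 116.2789 − 24.4331 = 91.8458px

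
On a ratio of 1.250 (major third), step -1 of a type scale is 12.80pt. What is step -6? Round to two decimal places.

12.80 ÷ 1.250⁵ = 12.80 ÷ 3.05176 ≈ 4.194

4.19pt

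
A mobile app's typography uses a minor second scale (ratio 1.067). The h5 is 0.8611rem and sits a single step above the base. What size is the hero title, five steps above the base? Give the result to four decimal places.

0.8611 × 1.067⁴ = 0.8611 × 1.29616 ≈ 1.1161

1.1161rem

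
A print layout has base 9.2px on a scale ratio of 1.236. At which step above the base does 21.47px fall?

4

1.236ⁿ = 21.47 / 9.2 = 2.3337
n = ln(2.3337) / ln(1.236) = 0.8475 / 0.2119 ≈ 4.00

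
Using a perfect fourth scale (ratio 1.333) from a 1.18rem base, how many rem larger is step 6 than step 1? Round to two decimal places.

5.05rem

Step 1: 1.18 × 1.333 = 1.5729rem
Step 6: 1.18 × 1.333⁶ = 6.6201rem
Difference: 6.6201 − 1.5729 = 5.0472rem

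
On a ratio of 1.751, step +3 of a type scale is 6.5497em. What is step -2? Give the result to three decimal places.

Moving from step +3 to step -2 is 5 steps down, so divide by r⁵.
6.5497 ÷ 1.751⁵ = 6.5497 ÷ 16.46003 ≈ 0.398

0.398em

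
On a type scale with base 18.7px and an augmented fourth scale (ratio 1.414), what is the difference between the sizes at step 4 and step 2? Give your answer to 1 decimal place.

37.4px

Step 2: 18.7 × 1.414² = 37.389px
Step 4: 18.7 × 1.414⁴ = 74.755px
Difference: 74.755 − 37.389 = 37.366px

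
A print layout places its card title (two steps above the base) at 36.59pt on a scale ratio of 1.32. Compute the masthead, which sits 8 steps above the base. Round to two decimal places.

193.56pt

Moving from step +2 to step +8 is 6 steps up, so multiply by r⁶.
36.59 × 1.32⁶ = 36.59 × 5.28985 ≈ 193.556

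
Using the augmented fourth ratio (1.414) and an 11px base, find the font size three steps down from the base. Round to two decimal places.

11.0 ÷ 1.414³ = 11.0 ÷ 2.82715 ≈ 3.89

3.89px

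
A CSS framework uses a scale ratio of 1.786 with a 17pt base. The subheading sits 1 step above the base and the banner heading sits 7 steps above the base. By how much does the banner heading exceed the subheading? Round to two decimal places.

Step 1: 17.0 × 1.786 = 30.3620pt
Step 7: 17.0 × 1.786⁷ = 985.4149pt
Difference: 985.4149 − 30.3620 = 955.0529pt

955.05pt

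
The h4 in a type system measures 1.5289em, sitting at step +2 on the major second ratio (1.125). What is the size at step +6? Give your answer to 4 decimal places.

Moving from step +2 to step +6 is 4 steps up, so multiply by r⁴.
1.5289 × 1.125⁴ = 1.5289 × 1.60181 ≈ 2.4490

2.4490em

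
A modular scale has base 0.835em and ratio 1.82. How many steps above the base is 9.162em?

1.82ⁿ = 9.162 / 0.835 = 10.9725
n = ln(10.9725) / ln(1.82) = 2.3954 / 0.5988 ≈ 4.00

4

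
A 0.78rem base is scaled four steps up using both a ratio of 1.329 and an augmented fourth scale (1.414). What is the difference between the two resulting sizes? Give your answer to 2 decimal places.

At 1.329: 0.78 × 1.329⁴ = 2.4333rem
Augmented fourth: 0.78 × 1.414⁴ = 3.1181rem
Difference: 3.1181 − 2.4333 = 0.6848rem

0.68rem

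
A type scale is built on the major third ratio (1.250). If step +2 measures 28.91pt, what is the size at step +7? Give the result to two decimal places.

28.91 × 1.250⁵ = 28.91 × 3.05176 ≈ 88.226

88.23pt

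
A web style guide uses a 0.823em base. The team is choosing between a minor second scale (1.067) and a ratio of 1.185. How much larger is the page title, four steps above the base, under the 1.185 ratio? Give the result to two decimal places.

0.56em

Minor second: 0.823 × 1.067⁴ = 1.0667em
At 1.185: 0.823 × 1.185⁴ = 1.6228em
Difference: 1.6228 − 1.0667 = 0.5561em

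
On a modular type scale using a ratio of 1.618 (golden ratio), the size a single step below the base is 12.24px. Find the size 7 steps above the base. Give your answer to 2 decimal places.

The gap is 7 − (-1) = 8 steps, so the factor is 1.618^8.
12.24 × 1.618⁸ = 12.24 × 46.97082 ≈ 574.923

574.92px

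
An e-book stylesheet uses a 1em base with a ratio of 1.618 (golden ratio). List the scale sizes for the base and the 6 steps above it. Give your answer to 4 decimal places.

1.0000em, 1.6180em, 2.6179em, 4.2358em, 6.8535em, 11.0890em, 17.9420em

Step 0: 1em
Step 1: 1.0 × 1.618 = 1.6180
Step 2: 1.0 × 1.618² = 2.6179
Step 3: 1.0 × 1.618³ = 4.2358
Step 4: 1.0 × 1.618⁴ = 6.8535
Step 5: 1.0 × 1.618⁵ = 11.0890
Step 6: 1.0 × 1.618⁶ = 17.9420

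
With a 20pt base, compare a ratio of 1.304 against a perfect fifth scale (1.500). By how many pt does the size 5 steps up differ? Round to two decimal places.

76.47pt

At 1.304: 20.0 × 1.304⁵ = 75.4081pt
Perfect fifth: 20.0 × 1.500⁵ = 151.8750pt
Difference: 151.8750 − 75.4081 = 76.4669pt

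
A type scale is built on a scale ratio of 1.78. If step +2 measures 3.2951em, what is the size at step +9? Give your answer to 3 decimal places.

186.556em

Moving from step +2 to step +9 is 7 steps up, so multiply by r⁷.
3.2951 × 1.78⁷ = 3.2951 × 56.61611 ≈ 186.556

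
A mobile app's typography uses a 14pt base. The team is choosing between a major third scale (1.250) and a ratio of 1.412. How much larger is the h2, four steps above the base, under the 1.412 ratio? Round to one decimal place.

Major third: 14.0 × 1.250⁴ = 34.180pt
At 1.412: 14.0 × 1.412⁴ = 55.650pt
Difference: 55.650 − 34.180 = 21.470pt

21.5pt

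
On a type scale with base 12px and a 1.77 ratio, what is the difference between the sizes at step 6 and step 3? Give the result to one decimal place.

302.5px

Step 3: 12.0 × 1.77³ = 66.543px
Step 6: 12.0 × 1.77⁶ = 368.995px
Difference: 368.995 − 66.543 = 302.452px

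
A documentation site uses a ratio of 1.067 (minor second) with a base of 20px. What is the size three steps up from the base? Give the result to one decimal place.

24.3px

20.0 × 1.067³ = 20.0 × 1.21477 ≈ 24.30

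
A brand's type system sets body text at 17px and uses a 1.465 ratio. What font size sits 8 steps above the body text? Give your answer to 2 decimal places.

360.70px

Each step on a modular scale multiplies by the ratio, so the size n steps from the base is base × ratioⁿ.
17.0 × 1.465⁸ = 17.0 × 21.21783 ≈ 360.70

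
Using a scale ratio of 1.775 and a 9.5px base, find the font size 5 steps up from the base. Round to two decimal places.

Each step on a modular scale multiplies by the ratio, so the size n steps from the base is base × ratioⁿ.
9.5 × 1.775⁵ = 9.5 × 17.61943 ≈ 167.38

167.38px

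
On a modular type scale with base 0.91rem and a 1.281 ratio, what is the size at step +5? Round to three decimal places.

Every step multiplies by the scale ratio.
0.91 × 1.281⁵ = 0.91 × 3.44942 ≈ 3.139

3.139rem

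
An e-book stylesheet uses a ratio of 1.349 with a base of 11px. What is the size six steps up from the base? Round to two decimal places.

11.0 × 1.349⁶ = 11.0 × 6.02659 ≈ 66.29

66.29px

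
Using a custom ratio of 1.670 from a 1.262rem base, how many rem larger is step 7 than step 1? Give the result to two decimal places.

Step 1: 1.262 × 1.670 = 2.1075rem
Step 7: 1.262 × 1.670⁷ = 45.7167rem
Difference: 45.7167 − 2.1075 = 43.6092rem

43.61rem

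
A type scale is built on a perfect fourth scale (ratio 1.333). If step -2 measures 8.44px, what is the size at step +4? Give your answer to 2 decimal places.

47.35px

8.44 × 1.333⁶ = 8.44 × 5.61023 ≈ 47.350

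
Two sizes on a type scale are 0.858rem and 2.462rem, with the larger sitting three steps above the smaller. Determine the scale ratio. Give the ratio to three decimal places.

1.421

The ratio satisfies 0.858 × r³ = 2.462, so r = (2.462 / 0.858)^(1/3).
r = 2.8695^(1/3) ≈ 1.4210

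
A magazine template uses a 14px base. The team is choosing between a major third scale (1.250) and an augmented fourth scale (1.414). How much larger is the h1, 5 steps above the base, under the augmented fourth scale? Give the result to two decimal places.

36.41px

Major third: 14.0 × 1.250⁵ = 42.7246px
Augmented fourth: 14.0 × 1.414⁵ = 79.1362px
Difference: 79.1362 − 42.7246 = 36.4116px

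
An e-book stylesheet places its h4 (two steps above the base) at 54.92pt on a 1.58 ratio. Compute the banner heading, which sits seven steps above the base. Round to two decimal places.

540.77pt

54.92 × 1.58⁵ = 54.92 × 9.84658 ≈ 540.774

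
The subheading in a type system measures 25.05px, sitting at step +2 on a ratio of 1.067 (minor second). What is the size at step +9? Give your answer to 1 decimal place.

39.4px

25.05 × 1.067⁷ = 25.05 × 1.57453 ≈ 39.442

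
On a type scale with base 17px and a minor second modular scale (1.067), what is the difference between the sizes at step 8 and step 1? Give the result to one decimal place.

10.4px

Step 1: 17.0 × 1.067 = 18.139px
Step 8: 17.0 × 1.067⁸ = 28.560px
Difference: 28.560 − 18.139 = 10.421px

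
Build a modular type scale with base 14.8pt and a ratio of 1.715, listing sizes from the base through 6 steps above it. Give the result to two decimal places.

14.80pt, 25.38pt, 43.53pt, 74.65pt, 128.03pt, 219.57pt, 376.57pt

Step 0: 14.8pt
Step 1: 14.8 × 1.715 = 25.38
Step 2: 14.8 × 1.715² = 43.53
Step 3: 14.8 × 1.715³ = 74.65
Step 4: 14.8 × 1.715⁴ = 128.03
Step 5: 14.8 × 1.715⁵ = 219.57
Step 6: 14.8 × 1.715⁶ = 376.57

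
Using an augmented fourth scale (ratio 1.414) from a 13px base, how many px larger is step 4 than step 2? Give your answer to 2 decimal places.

Step 2: 13.0 × 1.414² = 25.9921px
Step 4: 13.0 × 1.414⁴ = 51.9686px
Difference: 51.9686 − 25.9921 = 25.9765px

25.98px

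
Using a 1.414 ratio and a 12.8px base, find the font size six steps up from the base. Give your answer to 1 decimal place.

102.3px

Every step multiplies by the scale ratio.
12.8 × 1.414⁶ = 12.8 × 7.99275 ≈ 102.31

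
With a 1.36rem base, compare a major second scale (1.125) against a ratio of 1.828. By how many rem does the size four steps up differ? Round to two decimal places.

Major second: 1.36 × 1.125⁴ = 2.1785rem
At 1.828: 1.36 × 1.828⁴ = 15.1860rem
Difference: 15.1860 − 2.1785 = 13.0075rem

13.01rem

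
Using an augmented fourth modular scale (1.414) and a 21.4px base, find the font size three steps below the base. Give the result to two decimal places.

7.57px

Every step multiplies by the scale ratio.
21.4 ÷ 1.414³ = 21.4 ÷ 2.82715 ≈ 7.57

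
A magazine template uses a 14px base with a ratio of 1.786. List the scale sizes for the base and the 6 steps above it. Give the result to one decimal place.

Step 0: 14px
Step 1: 14.0 × 1.786 = 25.0
Step 2: 14.0 × 1.786² = 44.7
Step 3: 14.0 × 1.786³ = 79.8
Step 4: 14.0 × 1.786⁴ = 142.4
Step 5: 14.0 × 1.786⁵ = 254.4
Step 6: 14.0 × 1.786⁶ = 454.4

14.0px, 25.0px, 44.7px, 79.8px, 142.4px, 254.4px, 454.4px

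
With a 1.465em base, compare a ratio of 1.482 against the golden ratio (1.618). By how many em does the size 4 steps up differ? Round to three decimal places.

At 1.482: 1.465 × 1.482⁴ = 7.06692em
Golden ratio: 1.465 × 1.618⁴ = 10.04042em
Difference: 10.04042 − 7.06692 = 2.97350em

2.973em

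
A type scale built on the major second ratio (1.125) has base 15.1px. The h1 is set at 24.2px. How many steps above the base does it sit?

4

1.125ⁿ = 24.2 / 15.1 = 1.6026
n = ln(1.6026) / ln(1.125) = 0.4717 / 0.1178 ≈ 4.00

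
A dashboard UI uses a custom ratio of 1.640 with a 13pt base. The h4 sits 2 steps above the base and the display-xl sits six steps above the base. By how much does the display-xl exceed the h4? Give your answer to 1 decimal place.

Step 2: 13.0 × 1.640² = 34.965pt
Step 6: 13.0 × 1.640⁶ = 252.934pt
Difference: 252.934 − 34.965 = 217.969pt

218.0pt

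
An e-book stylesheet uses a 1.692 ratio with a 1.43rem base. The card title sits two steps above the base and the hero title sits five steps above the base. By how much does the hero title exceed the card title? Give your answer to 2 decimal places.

15.74rem

Step 2: 1.43 × 1.692² = 4.0939rem
Step 5: 1.43 × 1.692⁵ = 19.8307rem
Difference: 19.8307 − 4.0939 = 15.7368rem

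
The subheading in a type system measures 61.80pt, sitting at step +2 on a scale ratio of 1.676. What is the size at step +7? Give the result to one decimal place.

817.3pt

61.80 × 1.676⁵ = 61.80 × 13.22422 ≈ 817.257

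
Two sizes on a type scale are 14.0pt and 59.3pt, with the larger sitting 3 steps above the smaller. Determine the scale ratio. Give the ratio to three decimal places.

1.618

r³ = 59.3 / 14.0, so r = (59.3/14.0)^(1/3).
r = 4.2357^(1/3) ≈ 1.6180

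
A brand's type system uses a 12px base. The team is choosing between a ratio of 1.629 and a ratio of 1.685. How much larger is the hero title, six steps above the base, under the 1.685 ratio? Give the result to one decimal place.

50.4px

At 1.629: 12.0 × 1.629⁶ = 224.237px
At 1.685: 12.0 × 1.685⁶ = 274.651px
Difference: 274.651 − 224.237 = 50.414px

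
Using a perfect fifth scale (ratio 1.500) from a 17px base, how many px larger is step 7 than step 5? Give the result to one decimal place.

Step 5: 17.0 × 1.500⁵ = 129.094px
Step 7: 17.0 × 1.500⁷ = 290.461px
Difference: 290.461 − 129.094 = 161.367px

161.4px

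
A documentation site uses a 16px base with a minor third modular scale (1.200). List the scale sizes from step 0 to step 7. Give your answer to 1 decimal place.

Step 0: 16px
Step 1: 16.0 × 1.200 = 19.2
Step 2: 16.0 × 1.200² = 23.0
Step 3: 16.0 × 1.200³ = 27.6
Step 4: 16.0 × 1.200⁴ = 33.2
Step 5: 16.0 × 1.200⁵ = 39.8
Step 6: 16.0 × 1.200⁶ = 47.8
Step 7: 16.0 × 1.200⁷ = 57.3

16.0px, 19.2px, 23.0px, 27.6px, 33.2px, 39.8px, 47.8px, 57.3px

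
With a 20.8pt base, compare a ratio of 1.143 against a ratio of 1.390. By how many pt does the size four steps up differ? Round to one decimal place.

At 1.143: 20.8 × 1.143⁴ = 35.502pt
At 1.390: 20.8 × 1.390⁴ = 77.647pt
Difference: 77.647 − 35.502 = 42.145pt

42.1pt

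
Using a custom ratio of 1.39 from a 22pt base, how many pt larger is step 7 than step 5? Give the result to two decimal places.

106.40pt

Step 5: 22.0 × 1.39⁵ = 114.1555pt
Step 7: 22.0 × 1.39⁷ = 220.5598pt
Difference: 220.5598 − 114.1555 = 106.4043pt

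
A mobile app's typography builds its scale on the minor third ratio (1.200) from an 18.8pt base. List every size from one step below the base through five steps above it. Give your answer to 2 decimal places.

Step -1: 18.8 ÷ 1.200 = 15.67
Step 0: 18.8pt
Step 1: 18.8 × 1.200 = 22.56
Step 2: 18.8 × 1.200² = 27.07
Step 3: 18.8 × 1.200³ = 32.49
Step 4: 18.8 × 1.200⁴ = 38.98
Step 5: 18.8 × 1.200⁵ = 46.78

15.67pt, 18.80pt, 22.56pt, 27.07pt, 32.49pt, 38.98pt, 46.78pt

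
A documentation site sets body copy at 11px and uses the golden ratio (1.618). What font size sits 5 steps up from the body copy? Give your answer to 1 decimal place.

122.0px

11.0 × 1.618⁵ = 11.0 × 11.08901 ≈ 121.98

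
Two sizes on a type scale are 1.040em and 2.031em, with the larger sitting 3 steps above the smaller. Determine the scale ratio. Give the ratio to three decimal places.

r³ = 2.031 / 1.040, so r = (2.031/1.040)^(1/3).
r = 1.9529^(1/3) ≈ 1.2499

1.250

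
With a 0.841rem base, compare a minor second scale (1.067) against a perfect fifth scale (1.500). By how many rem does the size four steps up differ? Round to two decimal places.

3.17rem

Minor second: 0.841 × 1.067⁴ = 1.0901rem
Perfect fifth: 0.841 × 1.500⁴ = 4.2576rem
Difference: 4.2576 − 1.0901 = 3.1675rem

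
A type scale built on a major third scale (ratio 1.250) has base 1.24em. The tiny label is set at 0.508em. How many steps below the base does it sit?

1.250ⁿ = 1.24 / 0.508 = 2.4409
n = ln(2.4409) / ln(1.250) = 0.8924 / 0.2231 ≈ 4.00

4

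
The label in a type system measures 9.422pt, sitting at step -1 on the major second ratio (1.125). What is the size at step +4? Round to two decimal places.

16.98pt

9.422 × 1.125⁵ = 9.422 × 1.80203 ≈ 16.979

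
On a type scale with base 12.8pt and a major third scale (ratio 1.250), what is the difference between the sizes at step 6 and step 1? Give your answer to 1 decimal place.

32.8pt

Step 1: 12.8 × 1.250 = 16.000pt
Step 6: 12.8 × 1.250⁶ = 48.828pt
Difference: 48.828 − 16.000 = 32.828pt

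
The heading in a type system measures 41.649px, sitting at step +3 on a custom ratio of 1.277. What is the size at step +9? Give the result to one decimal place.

180.6px

Moving from step +3 to step +9 is 6 steps up, so multiply by r⁶.
41.649 × 1.277⁶ = 41.649 × 4.33656 ≈ 180.613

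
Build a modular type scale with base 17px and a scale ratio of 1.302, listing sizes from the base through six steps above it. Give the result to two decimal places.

17.00px, 22.13px, 28.82px, 37.52px, 48.85px, 63.61px, 82.82px

Step 0: 17px
Step 1: 17.0 × 1.302 = 22.13
Step 2: 17.0 × 1.302² = 28.82
Step 3: 17.0 × 1.302³ = 37.52
Step 4: 17.0 × 1.302⁴ = 48.85
Step 5: 17.0 × 1.302⁵ = 63.61
Step 6: 17.0 × 1.302⁶ = 82.82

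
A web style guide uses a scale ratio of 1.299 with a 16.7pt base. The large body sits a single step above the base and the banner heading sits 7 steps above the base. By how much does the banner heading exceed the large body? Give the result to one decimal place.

82.5pt

Step 1: 16.7 × 1.299 = 21.693pt
Step 7: 16.7 × 1.299⁷ = 104.227pt
Difference: 104.227 − 21.693 = 82.534pt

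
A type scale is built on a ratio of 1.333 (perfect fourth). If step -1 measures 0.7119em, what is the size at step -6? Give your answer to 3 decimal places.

0.169em

0.7119 ÷ 1.333⁵ = 0.7119 ÷ 4.20873 ≈ 0.169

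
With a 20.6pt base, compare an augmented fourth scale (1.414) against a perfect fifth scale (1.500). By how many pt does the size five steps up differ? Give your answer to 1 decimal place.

40.0pt

Augmented fourth: 20.6 × 1.414⁵ = 116.443pt
Perfect fifth: 20.6 × 1.500⁵ = 156.431pt
Difference: 156.431 − 116.443 = 39.988pt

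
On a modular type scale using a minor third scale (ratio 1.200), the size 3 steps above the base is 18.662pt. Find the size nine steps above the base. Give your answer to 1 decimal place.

Moving from step +3 to step +9 is 6 steps up, so multiply by r⁶.
18.662 × 1.200⁶ = 18.662 × 2.98598 ≈ 55.724

55.7pt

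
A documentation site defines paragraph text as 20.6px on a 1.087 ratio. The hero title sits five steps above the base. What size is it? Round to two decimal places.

31.26px

20.6 × 1.087⁵ = 20.6 × 1.51757 ≈ 31.26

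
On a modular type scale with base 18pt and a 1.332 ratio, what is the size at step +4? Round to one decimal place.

Each step on a modular scale multiplies by the ratio, so the size n steps from the base is base × ratioⁿ.
18.0 × 1.332⁴ = 18.0 × 3.14787 ≈ 56.66

56.7pt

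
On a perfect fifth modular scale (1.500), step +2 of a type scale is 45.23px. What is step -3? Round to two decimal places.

45.23 ÷ 1.500⁵ = 45.23 ÷ 7.59375 ≈ 5.956

5.96px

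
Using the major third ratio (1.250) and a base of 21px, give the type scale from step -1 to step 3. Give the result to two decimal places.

Step -1: 21.0 ÷ 1.250 = 16.80
Step 0: 21px
Step 1: 21.0 × 1.250 = 26.25
Step 2: 21.0 × 1.250² = 32.81
Step 3: 21.0 × 1.250³ = 41.02

16.80px, 21.00px, 26.25px, 32.81px, 41.02px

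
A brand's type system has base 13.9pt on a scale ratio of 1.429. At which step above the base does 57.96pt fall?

1.429ⁿ = 57.96 / 13.9 = 4.1698
n = ln(4.1698) / ln(1.429) = 1.4279 / 0.3570 ≈ 4.00

4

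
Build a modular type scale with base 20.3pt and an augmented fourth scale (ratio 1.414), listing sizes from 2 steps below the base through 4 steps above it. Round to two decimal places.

Step -2: 20.3 ÷ 1.414² = 10.15
Step -1: 20.3 ÷ 1.414 = 14.36
Step 0: 20.3pt
Step 1: 20.3 × 1.414 = 28.70
Step 2: 20.3 × 1.414² = 40.59
Step 3: 20.3 × 1.414³ = 57.39
Step 4: 20.3 × 1.414⁴ = 81.15

10.15pt, 14.36pt, 20.30pt, 28.70pt, 40.59pt, 57.39pt, 81.15pt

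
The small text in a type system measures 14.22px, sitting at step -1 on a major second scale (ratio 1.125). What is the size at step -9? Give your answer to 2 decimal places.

The gap is -9 − (-1) = -8 steps, so the factor is 1.125^-8.
14.22 ÷ 1.125⁸ = 14.22 ÷ 2.56578 ≈ 5.542

5.54px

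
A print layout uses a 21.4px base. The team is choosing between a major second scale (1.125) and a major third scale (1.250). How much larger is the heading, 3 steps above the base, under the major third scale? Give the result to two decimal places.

Major second: 21.4 × 1.125³ = 30.4699px
Major third: 21.4 × 1.250³ = 41.7969px
Difference: 41.7969 − 30.4699 = 11.3270px

11.33px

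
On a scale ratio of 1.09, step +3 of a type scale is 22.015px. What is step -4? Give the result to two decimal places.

22.015 ÷ 1.09⁷ = 22.015 ÷ 1.82804 ≈ 12.043

12.04px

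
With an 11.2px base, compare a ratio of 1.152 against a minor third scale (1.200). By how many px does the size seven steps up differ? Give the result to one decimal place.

At 1.152: 11.2 × 1.152⁷ = 30.157px
Minor third: 11.2 × 1.200⁷ = 40.132px
Difference: 40.132 − 30.157 = 9.975px

10.0px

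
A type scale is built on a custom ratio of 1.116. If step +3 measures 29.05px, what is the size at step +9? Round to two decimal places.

56.12px

Moving from step +3 to step +9 is 6 steps up, so multiply by r⁶.
29.05 × 1.116⁶ = 29.05 × 1.93190 ≈ 56.122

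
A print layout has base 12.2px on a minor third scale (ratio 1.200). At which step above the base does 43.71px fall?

7

1.200ⁿ = 43.71 / 12.2 = 3.5828
n = ln(3.5828) / ln(1.200) = 1.2761 / 0.1823 ≈ 7.00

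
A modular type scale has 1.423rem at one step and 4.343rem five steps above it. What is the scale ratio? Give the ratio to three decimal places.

The ratio satisfies 1.423 × r⁵ = 4.343, so r = (4.343 / 1.423)^(1/5).
r = 3.0520^(1/5) ≈ 1.2500

1.250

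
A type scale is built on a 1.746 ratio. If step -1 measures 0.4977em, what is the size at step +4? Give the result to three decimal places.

8.076em

0.4977 × 1.746⁵ = 0.4977 × 16.22636 ≈ 8.076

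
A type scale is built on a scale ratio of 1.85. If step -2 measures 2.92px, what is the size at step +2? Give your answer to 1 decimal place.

2.92 × 1.85⁴ = 2.92 × 11.71351 ≈ 34.203

34.2px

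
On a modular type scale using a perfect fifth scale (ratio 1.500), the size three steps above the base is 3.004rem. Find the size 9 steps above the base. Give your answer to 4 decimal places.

34.2174rem

Moving from step +3 to step +9 is 6 steps up, so multiply by r⁶.
3.004 × 1.500⁶ = 3.004 × 11.39062 ≈ 34.2174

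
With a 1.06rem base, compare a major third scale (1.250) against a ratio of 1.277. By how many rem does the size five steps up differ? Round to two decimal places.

0.36rem

Major third: 1.06 × 1.250⁵ = 3.2349rem
At 1.277: 1.06 × 1.277⁵ = 3.5997rem
Difference: 3.5997 − 3.2349 = 0.3648rem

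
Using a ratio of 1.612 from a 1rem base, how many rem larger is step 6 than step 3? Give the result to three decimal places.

Step 3: 1.0 × 1.612³ = 4.18885rem
Step 6: 1.0 × 1.612⁶ = 17.54649rem
Difference: 17.54649 − 4.18885 = 13.35764rem

13.358rem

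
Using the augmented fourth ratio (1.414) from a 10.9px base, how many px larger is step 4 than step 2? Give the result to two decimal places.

21.78px

Step 2: 10.9 × 1.414² = 21.7934px
Step 4: 10.9 × 1.414⁴ = 43.5737px
Difference: 43.5737 − 21.7934 = 21.7803px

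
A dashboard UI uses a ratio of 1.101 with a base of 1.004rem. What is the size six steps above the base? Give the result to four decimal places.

Each step on a modular scale multiplies by the ratio, so the size n steps from the base is base × ratioⁿ.
1.004 × 1.101⁶ = 1.004 × 1.78125 ≈ 1.7884

1.7884rem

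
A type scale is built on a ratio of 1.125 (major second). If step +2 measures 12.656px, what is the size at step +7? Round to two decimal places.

22.81px

12.656 × 1.125⁵ = 12.656 × 1.80203 ≈ 22.807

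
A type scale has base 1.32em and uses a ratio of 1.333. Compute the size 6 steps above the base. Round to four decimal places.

7.4055em

1.32 × 1.333⁶ = 1.32 × 5.61023 ≈ 7.4055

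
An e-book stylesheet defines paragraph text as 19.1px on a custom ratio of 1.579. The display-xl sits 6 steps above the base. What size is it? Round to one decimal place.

A modular type scale is a geometric sequence: sizeₙ = base × rⁿ.
19.1 × 1.579⁶ = 19.1 × 15.49861 ≈ 296.02

296.0px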